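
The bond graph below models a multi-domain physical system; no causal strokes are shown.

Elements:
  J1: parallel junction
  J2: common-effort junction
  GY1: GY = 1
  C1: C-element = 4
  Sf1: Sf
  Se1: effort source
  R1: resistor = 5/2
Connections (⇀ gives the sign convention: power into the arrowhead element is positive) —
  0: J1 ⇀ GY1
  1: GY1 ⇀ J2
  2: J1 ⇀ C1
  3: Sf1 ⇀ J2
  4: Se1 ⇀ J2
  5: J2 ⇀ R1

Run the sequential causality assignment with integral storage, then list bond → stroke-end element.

#0 |GY1
#1 |GY1
#2 |J1
#3 |Sf1
#4 |J2
#5 |R1

β3 →Sf1  (Sf1 fixes flow; stroke at Sf1)
β4 →J2  (Se1 (Se) sets effort on bond)
β1 →GY1  (common-e at J2 fixed by 4)
β5 →R1  (J2: bond 4 brought effort, rest push out)
β0 →GY1  (through GY1, causality inverts; strokes same side of GY1)
β2 →J1  (J1 needs exactly one e-in)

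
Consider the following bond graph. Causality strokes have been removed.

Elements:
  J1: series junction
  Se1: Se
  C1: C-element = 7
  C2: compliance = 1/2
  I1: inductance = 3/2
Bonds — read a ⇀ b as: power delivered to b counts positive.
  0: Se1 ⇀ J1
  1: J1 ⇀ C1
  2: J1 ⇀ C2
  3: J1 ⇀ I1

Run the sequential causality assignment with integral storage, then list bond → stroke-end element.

β0 |J1
β1 |J1
β2 |J1
β3 |I1

β0 stroke→J1  (Se1: effort source, stroke at far end)
β1 stroke→J1  (C1 outputs effort q/C1)
β2 stroke→J1  (C2: C, integral causality)
β3 stroke→I1  (J1 needs exactly one f-in)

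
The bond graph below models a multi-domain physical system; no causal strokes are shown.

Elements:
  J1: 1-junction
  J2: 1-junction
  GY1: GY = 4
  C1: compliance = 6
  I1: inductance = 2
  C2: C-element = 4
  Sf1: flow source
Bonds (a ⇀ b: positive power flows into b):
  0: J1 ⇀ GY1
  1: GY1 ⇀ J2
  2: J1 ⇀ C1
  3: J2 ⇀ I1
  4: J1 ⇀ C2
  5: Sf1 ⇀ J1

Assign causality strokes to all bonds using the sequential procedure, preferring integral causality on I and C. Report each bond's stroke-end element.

β5 stroke→Sf1  (source Sf1 imposes f)
β0 stroke→J1  (1-jn J1 has f-setter on 5)
β2 stroke→J1  (common-f at J1 fixed by 5)
β4 stroke→J1  (common-f at J1 fixed by 5)
β1 stroke→J2  (GY1 both-in/both-out from 0)
β3 stroke→I1  (J2: last free bond brings flow in)

b0 stroke→J1
b1 stroke→J2
b2 stroke→J1
b3 stroke→I1
b4 stroke→J1
b5 stroke→Sf1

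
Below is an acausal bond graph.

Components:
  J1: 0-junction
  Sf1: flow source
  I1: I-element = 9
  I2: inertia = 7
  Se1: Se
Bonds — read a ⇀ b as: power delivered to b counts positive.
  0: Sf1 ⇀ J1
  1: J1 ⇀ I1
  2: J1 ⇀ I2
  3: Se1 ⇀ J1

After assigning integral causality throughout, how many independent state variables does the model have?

2  (I1, I2 all integral)

#0 →Sf1  (Sf1 fixes flow; stroke at Sf1)
#3 →J1  (Se1 fixes effort; stroke away)
#1 →I1  (0-jn J1 has e-setter on 3)
#2 →I2  (J1 effort already set via bond 3)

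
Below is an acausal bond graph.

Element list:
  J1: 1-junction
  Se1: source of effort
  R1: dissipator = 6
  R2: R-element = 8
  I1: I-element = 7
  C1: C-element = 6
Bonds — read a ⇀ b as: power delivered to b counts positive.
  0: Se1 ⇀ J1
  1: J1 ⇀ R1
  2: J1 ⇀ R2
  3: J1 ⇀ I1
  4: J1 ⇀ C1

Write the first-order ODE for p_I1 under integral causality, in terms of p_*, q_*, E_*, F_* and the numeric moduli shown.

b0 →J1  (Se1 (Se) sets effort on bond)
b3 →I1  (I1 outputs flow p/I1)
b1 →J1  (J1 flow already set via bond 3)
b2 →J1  (common-f at J1 fixed by 3)
b4 →J1  (J1 flow already set via bond 3)

dp_I1/dt = E_Se1 - 2*p_I1 - q_C1/6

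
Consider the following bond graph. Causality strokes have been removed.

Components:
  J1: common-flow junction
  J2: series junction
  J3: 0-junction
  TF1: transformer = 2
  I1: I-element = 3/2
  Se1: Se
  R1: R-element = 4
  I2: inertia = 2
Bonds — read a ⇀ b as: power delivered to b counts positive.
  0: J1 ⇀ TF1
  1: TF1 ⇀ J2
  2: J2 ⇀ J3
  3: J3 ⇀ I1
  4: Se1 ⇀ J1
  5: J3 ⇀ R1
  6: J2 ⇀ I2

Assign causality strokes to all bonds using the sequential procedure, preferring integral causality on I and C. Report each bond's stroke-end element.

bond 0 →TF1
bond 1 →J2
bond 2 →J2
bond 3 →I1
bond 4 →J1
bond 5 →J3
bond 6 →I2

β4 →J1  (Se1 (Se) sets effort on bond)
β0 →TF1  (only one flow-in slot at J1)
β1 →J2  (TF1: transformer flips bond 0)
β3 →I1  (I1 outputs flow p/I1)
β6 →I2  (I2 integral (f out))
β2 →J2  (J2: bond 6 brought flow, rest push out)
β5 →J3  (J3: last free bond brings effort in)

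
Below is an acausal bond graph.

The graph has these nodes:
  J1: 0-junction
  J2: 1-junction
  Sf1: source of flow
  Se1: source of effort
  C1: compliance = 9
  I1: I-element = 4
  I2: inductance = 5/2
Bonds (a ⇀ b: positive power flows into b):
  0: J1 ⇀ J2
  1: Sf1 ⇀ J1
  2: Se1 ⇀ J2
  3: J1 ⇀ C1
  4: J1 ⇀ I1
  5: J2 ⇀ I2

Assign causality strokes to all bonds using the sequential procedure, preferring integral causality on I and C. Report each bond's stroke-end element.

β1 |Sf1  (Sf1: flow source, stroke at near end)
β2 |J2  (Se1 fixes effort; stroke away)
β3 |J1  (C1 integral (e out))
β0 |J2  (J1 effort already set via bond 3)
β4 |I1  (common-e at J1 fixed by 3)
β5 |I2  (only one flow-in slot at J2)

bond 0 |J2
bond 1 |Sf1
bond 2 |J2
bond 3 |J1
bond 4 |I1
bond 5 |I2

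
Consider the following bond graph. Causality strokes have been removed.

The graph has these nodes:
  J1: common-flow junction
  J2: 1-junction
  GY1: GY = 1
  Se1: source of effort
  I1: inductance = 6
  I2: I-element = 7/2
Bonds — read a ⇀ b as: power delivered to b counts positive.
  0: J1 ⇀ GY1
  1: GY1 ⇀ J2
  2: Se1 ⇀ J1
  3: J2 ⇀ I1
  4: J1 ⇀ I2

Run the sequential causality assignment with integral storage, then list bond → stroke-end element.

bond 0 |J1
bond 1 |J2
bond 2 |J1
bond 3 |I1
bond 4 |I2

#2 →J1  (Se1 (Se) sets effort on bond)
#3 →I1  (I1 integral (f out))
#1 →J2  (J2 flow already set via bond 3)
#0 →J1  (through GY1, causality inverts; strokes same side of GY1)
#4 →I2  (closing 1-jn rule on J1)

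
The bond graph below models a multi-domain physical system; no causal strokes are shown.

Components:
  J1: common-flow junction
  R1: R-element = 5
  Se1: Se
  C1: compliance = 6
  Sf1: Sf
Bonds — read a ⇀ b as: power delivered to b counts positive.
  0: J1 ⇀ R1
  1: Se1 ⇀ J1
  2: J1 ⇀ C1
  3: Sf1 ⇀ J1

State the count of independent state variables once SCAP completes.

1  (C1 all integral)

#1 →J1  (source Se1 imposes e)
#3 →Sf1  (source Sf1 imposes f)
#0 →J1  (J1: bond 3 brought flow, rest push out)
#2 →J1  (1-jn J1 has f-setter on 3)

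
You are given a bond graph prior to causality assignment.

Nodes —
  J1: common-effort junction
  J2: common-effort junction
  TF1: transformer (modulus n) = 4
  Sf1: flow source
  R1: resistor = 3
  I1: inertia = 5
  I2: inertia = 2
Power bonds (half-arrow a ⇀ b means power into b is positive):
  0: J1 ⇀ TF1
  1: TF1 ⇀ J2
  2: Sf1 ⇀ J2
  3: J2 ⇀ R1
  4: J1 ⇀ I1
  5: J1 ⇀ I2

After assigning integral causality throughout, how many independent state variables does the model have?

2  (I1, I2 all integral)

b2 |Sf1  (Sf1 (Sf) sets flow on bond)
b4 |I1  (I1: I, integral causality)
b5 |I2  (I2: I, integral causality)
b0 |J1  (J1 needs exactly one e-in)
b1 |TF1  (TF1: transformer flips bond 0)
b3 |J2  (only one effort-in slot at J2)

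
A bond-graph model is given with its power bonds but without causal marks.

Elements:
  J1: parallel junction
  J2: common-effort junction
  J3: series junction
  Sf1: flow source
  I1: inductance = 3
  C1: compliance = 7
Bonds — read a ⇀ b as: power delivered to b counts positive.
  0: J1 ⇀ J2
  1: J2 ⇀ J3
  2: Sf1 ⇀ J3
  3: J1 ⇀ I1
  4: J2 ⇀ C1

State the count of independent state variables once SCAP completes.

β2 →Sf1  (Sf1: flow source, stroke at near end)
β1 →J3  (J3 flow already set via bond 2)
β3 →I1  (prefer integral on I1)
β0 →J1  (J1: last free bond brings effort in)
β4 →J2  (closing 0-jn rule on J2)

2  (C1, I1 all integral)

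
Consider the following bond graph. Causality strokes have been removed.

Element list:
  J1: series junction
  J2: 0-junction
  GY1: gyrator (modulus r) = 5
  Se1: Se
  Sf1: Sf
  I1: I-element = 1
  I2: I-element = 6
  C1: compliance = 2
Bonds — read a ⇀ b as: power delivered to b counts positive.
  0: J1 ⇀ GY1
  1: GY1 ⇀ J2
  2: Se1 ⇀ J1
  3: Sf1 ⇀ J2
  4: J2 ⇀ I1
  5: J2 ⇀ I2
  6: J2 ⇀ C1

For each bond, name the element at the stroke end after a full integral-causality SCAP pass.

#0 stroke→GY1
#1 stroke→GY1
#2 stroke→J1
#3 stroke→Sf1
#4 stroke→I1
#5 stroke→I2
#6 stroke→J2

β2 stroke at J1  (Se1 fixes effort; stroke away)
β3 stroke at Sf1  (Sf1 (Sf) sets flow on bond)
β0 stroke at GY1  (only one flow-in slot at J1)
β1 stroke at GY1  (GY GY1: same side as bond 0)
β4 stroke at I1  (I1 integral (f out))
β5 stroke at I2  (I2 outputs flow p/I2)
β6 stroke at J2  (only one effort-in slot at J2)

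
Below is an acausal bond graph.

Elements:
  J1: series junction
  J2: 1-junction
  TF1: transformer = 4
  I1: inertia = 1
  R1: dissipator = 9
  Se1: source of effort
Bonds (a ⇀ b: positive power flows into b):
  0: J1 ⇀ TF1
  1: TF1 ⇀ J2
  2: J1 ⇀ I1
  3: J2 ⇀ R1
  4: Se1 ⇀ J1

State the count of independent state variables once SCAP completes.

1  (I1 all integral)

b4 stroke→J1  (Se1 (Se) sets effort on bond)
b2 stroke→I1  (I1: I, integral causality)
b0 stroke→J1  (1-jn J1 has f-setter on 2)
b1 stroke→TF1  (through TF1, causality passes straight; one stroke at TF1)
b3 stroke→J2  (1-jn J2 has f-setter on 1)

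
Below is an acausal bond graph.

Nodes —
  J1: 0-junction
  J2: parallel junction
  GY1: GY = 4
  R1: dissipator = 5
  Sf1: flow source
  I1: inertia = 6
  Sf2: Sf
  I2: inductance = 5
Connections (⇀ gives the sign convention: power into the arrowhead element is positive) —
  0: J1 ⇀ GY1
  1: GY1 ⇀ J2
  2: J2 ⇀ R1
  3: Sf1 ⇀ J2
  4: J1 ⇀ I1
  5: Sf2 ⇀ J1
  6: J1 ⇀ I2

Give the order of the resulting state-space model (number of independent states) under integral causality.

bond 3 stroke→Sf1  (Sf1 fixes flow; stroke at Sf1)
bond 5 stroke→Sf2  (Sf2 fixes flow; stroke at Sf2)
bond 4 stroke→I1  (I1 outputs flow p/I1)
bond 6 stroke→I2  (I2 integral (f out))
bond 0 stroke→J1  (J1 needs exactly one e-in)
bond 1 stroke→J2  (GY1 both-in/both-out from 0)
bond 2 stroke→R1  (common-e at J2 fixed by 1)

2  (I1, I2 all integral)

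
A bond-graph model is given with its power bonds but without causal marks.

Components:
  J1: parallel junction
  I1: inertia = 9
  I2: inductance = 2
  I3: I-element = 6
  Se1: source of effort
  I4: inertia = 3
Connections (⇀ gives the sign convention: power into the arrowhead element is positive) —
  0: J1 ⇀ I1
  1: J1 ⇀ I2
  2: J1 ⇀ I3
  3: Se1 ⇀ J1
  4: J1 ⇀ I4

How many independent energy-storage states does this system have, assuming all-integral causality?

4  (I1, I2, I3, I4 all integral)

#3 →J1  (Se1 fixes effort; stroke away)
#0 →I1  (J1 effort already set via bond 3)
#1 →I2  (0-jn J1 has e-setter on 3)
#2 →I3  (J1: bond 3 brought effort, rest push out)
#4 →I4  (0-jn J1 has e-setter on 3)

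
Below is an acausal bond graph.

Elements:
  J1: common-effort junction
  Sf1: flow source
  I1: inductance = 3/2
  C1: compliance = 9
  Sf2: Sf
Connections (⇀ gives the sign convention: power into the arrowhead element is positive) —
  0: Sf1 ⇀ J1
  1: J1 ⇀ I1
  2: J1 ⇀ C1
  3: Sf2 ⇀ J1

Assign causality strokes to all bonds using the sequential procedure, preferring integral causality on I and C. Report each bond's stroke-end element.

bond 0 stroke→Sf1
bond 1 stroke→I1
bond 2 stroke→J1
bond 3 stroke→Sf2

b0 |Sf1  (source Sf1 imposes f)
b3 |Sf2  (Sf2 (Sf) sets flow on bond)
b1 |I1  (I1: I, integral causality)
b2 |J1  (J1: last free bond brings effort in)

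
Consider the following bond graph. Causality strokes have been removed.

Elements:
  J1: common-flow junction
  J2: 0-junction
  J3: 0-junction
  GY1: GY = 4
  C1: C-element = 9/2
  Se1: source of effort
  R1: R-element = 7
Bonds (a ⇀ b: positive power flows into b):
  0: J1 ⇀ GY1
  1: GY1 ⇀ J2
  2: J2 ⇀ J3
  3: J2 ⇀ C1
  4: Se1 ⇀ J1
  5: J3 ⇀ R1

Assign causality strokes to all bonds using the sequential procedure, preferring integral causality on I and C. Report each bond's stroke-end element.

#4 →J1  (Se1: effort source, stroke at far end)
#0 →GY1  (J1 needs exactly one f-in)
#1 →GY1  (GY1 both-in/both-out from 0)
#3 →J2  (C1 integral (e out))
#2 →J3  (common-e at J2 fixed by 3)
#5 →R1  (J3 effort already set via bond 2)

#0 |GY1
#1 |GY1
#2 |J3
#3 |J2
#4 |J1
#5 |R1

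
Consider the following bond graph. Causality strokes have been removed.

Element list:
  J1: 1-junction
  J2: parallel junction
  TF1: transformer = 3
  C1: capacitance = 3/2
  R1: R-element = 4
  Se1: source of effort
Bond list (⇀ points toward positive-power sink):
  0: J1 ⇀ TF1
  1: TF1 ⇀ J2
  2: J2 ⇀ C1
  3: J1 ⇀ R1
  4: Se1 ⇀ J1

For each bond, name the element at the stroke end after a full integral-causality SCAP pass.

β0 |J1
β1 |TF1
β2 |J2
β3 |R1
β4 |J1

#4 stroke→J1  (source Se1 imposes e)
#2 stroke→J2  (C1 outputs effort q/C1)
#1 stroke→TF1  (J2 effort already set via bond 2)
#0 stroke→J1  (TF1: transformer flips bond 1)
#3 stroke→R1  (J1 needs exactly one f-in)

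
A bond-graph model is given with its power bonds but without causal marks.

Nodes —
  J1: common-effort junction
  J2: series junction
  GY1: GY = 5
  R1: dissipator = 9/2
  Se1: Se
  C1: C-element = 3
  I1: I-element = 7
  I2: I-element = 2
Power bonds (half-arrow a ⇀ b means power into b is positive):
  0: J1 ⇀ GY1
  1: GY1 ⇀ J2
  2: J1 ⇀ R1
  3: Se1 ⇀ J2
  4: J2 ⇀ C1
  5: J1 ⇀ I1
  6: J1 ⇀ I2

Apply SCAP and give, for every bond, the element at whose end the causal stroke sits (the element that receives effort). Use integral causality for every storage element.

#3 stroke→J2  (Se1 fixes effort; stroke away)
#4 stroke→J2  (C1 outputs effort q/C1)
#1 stroke→GY1  (J2 needs exactly one f-in)
#0 stroke→GY1  (GY1 both-in/both-out from 1)
#5 stroke→I1  (prefer integral on I1)
#6 stroke→I2  (I2 integral (f out))
#2 stroke→J1  (J1 needs exactly one e-in)

b0 |GY1
b1 |GY1
b2 |J1
b3 |J2
b4 |J2
b5 |I1
b6 |I2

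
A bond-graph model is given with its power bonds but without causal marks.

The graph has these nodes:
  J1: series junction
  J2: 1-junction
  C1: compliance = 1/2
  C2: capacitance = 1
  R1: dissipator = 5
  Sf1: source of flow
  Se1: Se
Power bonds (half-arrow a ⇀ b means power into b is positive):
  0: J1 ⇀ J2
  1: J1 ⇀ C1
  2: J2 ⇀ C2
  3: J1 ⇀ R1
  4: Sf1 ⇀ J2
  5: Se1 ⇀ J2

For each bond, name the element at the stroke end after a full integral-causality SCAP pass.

bond 4 stroke at Sf1  (Sf1 (Sf) sets flow on bond)
bond 5 stroke at J2  (Se1: effort source, stroke at far end)
bond 0 stroke at J2  (J2 flow already set via bond 4)
bond 2 stroke at J2  (common-f at J2 fixed by 4)
bond 1 stroke at J1  (1-jn J1 has f-setter on 0)
bond 3 stroke at J1  (1-jn J1 has f-setter on 0)

b0 |J2
b1 |J1
b2 |J2
b3 |J1
b4 |Sf1
b5 |J2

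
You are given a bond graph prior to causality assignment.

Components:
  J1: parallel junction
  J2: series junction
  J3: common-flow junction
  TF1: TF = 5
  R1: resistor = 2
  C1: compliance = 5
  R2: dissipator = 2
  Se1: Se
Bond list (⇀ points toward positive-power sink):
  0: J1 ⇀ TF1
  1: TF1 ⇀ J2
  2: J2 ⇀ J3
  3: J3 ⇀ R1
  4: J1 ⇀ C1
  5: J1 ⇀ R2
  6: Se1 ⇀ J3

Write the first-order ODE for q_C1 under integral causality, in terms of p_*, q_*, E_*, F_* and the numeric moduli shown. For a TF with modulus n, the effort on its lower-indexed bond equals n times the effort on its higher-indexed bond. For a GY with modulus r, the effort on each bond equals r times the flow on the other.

β6 |J3  (Se1 fixes effort; stroke away)
β4 |J1  (C1 integral (e out))
β0 |TF1  (J1: bond 4 brought effort, rest push out)
β5 |R2  (common-e at J1 fixed by 4)
β1 |J2  (TF TF1: opposite of bond 0)
β2 |J3  (J2: last free bond brings flow in)
β3 |R1  (J3: last free bond brings flow in)

dq_C1/dt = -E_Se1/10 - 13*q_C1/125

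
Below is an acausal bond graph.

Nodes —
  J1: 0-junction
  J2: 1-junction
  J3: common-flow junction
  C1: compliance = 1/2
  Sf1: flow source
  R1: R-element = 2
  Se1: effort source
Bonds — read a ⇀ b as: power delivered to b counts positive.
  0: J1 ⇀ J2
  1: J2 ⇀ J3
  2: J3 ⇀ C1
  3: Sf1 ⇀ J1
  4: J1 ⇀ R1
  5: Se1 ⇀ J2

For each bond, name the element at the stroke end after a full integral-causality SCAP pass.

bond 0 →J1
bond 1 →J2
bond 2 →J3
bond 3 →Sf1
bond 4 →R1
bond 5 →J2

bond 3 |Sf1  (Sf1 fixes flow; stroke at Sf1)
bond 5 |J2  (Se1 fixes effort; stroke away)
bond 2 |J3  (C1 integral (e out))
bond 1 |J2  (closing 1-jn rule on J3)
bond 0 |J1  (only one flow-in slot at J2)
bond 4 |R1  (0-jn J1 has e-setter on 0)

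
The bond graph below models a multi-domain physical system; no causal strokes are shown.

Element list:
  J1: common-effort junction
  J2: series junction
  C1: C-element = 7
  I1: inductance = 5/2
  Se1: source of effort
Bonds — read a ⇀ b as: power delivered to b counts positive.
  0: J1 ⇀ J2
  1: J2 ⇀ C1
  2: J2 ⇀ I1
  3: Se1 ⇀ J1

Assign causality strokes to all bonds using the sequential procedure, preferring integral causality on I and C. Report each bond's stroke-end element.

bond 0 stroke→J2
bond 1 stroke→J2
bond 2 stroke→I1
bond 3 stroke→J1

bond 3 →J1  (source Se1 imposes e)
bond 0 →J2  (0-jn J1 has e-setter on 3)
bond 1 →J2  (C1 outputs effort q/C1)
bond 2 →I1  (J2: last free bond brings flow in)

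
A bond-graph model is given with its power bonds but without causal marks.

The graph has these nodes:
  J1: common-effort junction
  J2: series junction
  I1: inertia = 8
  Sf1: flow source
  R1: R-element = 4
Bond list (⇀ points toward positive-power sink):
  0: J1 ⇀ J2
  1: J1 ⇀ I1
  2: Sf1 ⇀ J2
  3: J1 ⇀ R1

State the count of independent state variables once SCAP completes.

1  (I1 all integral)

β2 stroke→Sf1  (source Sf1 imposes f)
β0 stroke→J2  (J2 flow already set via bond 2)
β1 stroke→I1  (prefer integral on I1)
β3 stroke→J1  (closing 0-jn rule on J1)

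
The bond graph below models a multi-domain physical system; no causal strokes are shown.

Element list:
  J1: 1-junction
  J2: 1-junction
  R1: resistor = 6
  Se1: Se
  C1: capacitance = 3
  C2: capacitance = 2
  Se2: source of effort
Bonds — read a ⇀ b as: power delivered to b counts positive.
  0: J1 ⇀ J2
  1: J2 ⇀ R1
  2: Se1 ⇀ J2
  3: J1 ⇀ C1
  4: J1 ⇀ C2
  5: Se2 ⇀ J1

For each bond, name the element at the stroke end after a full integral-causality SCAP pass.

β0 stroke→J2
β1 stroke→R1
β2 stroke→J2
β3 stroke→J1
β4 stroke→J1
β5 stroke→J1

β2 stroke→J2  (source Se1 imposes e)
β5 stroke→J1  (Se2 (Se) sets effort on bond)
β3 stroke→J1  (prefer integral on C1)
β4 stroke→J1  (prefer integral on C2)
β0 stroke→J2  (J1: last free bond brings flow in)
β1 stroke→R1  (J2: last free bond brings flow in)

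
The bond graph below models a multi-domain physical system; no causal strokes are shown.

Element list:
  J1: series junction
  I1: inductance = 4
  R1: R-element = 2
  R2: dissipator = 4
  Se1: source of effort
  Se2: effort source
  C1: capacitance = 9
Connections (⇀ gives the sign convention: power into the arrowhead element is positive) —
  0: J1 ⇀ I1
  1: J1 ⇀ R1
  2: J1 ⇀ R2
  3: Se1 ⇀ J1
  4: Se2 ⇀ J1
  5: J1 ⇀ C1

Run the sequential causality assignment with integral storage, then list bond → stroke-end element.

#0 stroke at I1
#1 stroke at J1
#2 stroke at J1
#3 stroke at J1
#4 stroke at J1
#5 stroke at J1

#3 |J1  (source Se1 imposes e)
#4 |J1  (source Se2 imposes e)
#0 |I1  (I1: I, integral causality)
#1 |J1  (J1 flow already set via bond 0)
#2 |J1  (common-f at J1 fixed by 0)
#5 |J1  (J1 flow already set via bond 0)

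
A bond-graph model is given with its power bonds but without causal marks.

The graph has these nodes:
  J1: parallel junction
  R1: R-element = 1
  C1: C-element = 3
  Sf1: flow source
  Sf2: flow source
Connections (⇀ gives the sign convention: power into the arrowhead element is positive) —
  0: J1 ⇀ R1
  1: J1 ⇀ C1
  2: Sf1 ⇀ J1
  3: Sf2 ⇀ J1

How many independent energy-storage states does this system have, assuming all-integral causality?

1  (C1 all integral)

bond 2 stroke→Sf1  (Sf1 fixes flow; stroke at Sf1)
bond 3 stroke→Sf2  (Sf2 fixes flow; stroke at Sf2)
bond 1 stroke→J1  (C1: C, integral causality)
bond 0 stroke→R1  (J1 effort already set via bond 1)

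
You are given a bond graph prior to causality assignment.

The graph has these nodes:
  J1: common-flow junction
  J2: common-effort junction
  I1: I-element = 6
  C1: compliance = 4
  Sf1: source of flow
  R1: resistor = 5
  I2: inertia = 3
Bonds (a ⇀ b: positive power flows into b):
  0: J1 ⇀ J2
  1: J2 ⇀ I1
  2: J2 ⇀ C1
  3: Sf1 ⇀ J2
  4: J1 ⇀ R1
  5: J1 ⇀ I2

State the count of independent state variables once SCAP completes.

#3 |Sf1  (Sf1 fixes flow; stroke at Sf1)
#1 |I1  (I1 outputs flow p/I1)
#2 |J2  (C1 integral (e out))
#0 |J1  (common-e at J2 fixed by 2)
#5 |I2  (prefer integral on I2)
#4 |J1  (J1 flow already set via bond 5)

3  (C1, I1, I2 all integral)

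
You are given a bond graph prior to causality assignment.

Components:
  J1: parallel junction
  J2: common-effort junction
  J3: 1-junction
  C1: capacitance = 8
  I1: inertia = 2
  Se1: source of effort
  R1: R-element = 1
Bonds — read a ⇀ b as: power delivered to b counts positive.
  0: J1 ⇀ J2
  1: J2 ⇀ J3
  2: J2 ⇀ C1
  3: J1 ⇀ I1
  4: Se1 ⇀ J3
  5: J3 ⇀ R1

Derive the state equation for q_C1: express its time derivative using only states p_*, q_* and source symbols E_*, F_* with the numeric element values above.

β4 →J3  (source Se1 imposes e)
β2 →J2  (C1 outputs effort q/C1)
β0 →J1  (0-jn J2 has e-setter on 2)
β1 →J3  (J2: bond 2 brought effort, rest push out)
β5 →R1  (J3 needs exactly one f-in)
β3 →I1  (J1: bond 0 brought effort, rest push out)

dq_C1/dt = -E_Se1 - p_I1/2 - q_C1/8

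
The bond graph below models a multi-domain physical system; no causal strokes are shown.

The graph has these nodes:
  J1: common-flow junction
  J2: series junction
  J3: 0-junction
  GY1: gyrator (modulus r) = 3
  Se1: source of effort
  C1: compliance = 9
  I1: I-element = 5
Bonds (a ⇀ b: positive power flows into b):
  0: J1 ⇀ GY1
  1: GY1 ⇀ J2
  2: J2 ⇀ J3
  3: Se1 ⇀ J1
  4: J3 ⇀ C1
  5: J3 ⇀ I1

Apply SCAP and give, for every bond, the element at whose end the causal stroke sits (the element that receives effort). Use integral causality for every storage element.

β0 |GY1
β1 |GY1
β2 |J2
β3 |J1
β4 |J3
β5 |I1

#3 |J1  (source Se1 imposes e)
#0 |GY1  (closing 1-jn rule on J1)
#1 |GY1  (through GY1, causality inverts; strokes same side of GY1)
#2 |J2  (J2: bond 1 brought flow, rest push out)
#4 |J3  (prefer integral on C1)
#5 |I1  (J3: bond 4 brought effort, rest push out)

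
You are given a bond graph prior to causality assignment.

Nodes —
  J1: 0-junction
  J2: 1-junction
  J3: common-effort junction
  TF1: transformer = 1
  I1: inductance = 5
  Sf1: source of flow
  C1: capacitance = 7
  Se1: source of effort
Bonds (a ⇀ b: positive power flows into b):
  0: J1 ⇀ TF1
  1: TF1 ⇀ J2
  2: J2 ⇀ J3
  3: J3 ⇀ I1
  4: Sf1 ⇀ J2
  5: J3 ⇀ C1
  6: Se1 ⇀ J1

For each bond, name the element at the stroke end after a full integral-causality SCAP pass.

#0 |TF1
#1 |J2
#2 |J2
#3 |I1
#4 |Sf1
#5 |J3
#6 |J1

β4 stroke at Sf1  (Sf1 (Sf) sets flow on bond)
β6 stroke at J1  (Se1: effort source, stroke at far end)
β0 stroke at TF1  (common-e at J1 fixed by 6)
β1 stroke at J2  (J2 flow already set via bond 4)
β2 stroke at J2  (common-f at J2 fixed by 4)
β3 stroke at I1  (prefer integral on I1)
β5 stroke at J3  (closing 0-jn rule on J3)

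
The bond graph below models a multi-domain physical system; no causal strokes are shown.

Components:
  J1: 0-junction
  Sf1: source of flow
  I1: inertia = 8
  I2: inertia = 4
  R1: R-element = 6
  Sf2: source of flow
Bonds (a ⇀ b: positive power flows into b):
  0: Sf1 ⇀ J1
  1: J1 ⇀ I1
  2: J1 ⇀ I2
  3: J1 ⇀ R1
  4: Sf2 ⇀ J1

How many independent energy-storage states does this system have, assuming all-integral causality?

#0 stroke at Sf1  (source Sf1 imposes f)
#4 stroke at Sf2  (Sf2 fixes flow; stroke at Sf2)
#1 stroke at I1  (prefer integral on I1)
#2 stroke at I2  (I2 integral (f out))
#3 stroke at J1  (closing 0-jn rule on J1)

2  (I1, I2 all integral)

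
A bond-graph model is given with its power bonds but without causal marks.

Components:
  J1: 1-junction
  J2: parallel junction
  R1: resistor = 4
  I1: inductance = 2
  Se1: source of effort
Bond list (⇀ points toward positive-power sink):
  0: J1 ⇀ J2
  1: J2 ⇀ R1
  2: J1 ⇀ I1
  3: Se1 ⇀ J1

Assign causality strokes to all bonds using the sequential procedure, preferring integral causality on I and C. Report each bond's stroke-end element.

β3 →J1  (Se1 fixes effort; stroke away)
β2 →I1  (I1: I, integral causality)
β0 →J1  (common-f at J1 fixed by 2)
β1 →J2  (J2 needs exactly one e-in)

b0 |J1
b1 |J2
b2 |I1
b3 |J1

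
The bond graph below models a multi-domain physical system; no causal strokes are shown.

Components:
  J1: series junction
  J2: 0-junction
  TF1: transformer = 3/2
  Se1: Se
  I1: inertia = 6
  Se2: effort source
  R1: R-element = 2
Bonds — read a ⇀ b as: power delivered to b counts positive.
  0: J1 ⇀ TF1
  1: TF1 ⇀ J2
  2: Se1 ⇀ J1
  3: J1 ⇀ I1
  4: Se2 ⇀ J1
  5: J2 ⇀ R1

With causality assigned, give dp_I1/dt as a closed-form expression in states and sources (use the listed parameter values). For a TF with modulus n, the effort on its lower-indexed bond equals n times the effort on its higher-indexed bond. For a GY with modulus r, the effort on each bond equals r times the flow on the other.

dp_I1/dt = E_Se1 + E_Se2 - 3*p_I1/4

#2 →J1  (Se1 (Se) sets effort on bond)
#4 →J1  (Se2: effort source, stroke at far end)
#3 →I1  (I1: I, integral causality)
#0 →J1  (common-f at J1 fixed by 3)
#1 →TF1  (TF TF1: opposite of bond 0)
#5 →J2  (J2 needs exactly one e-in)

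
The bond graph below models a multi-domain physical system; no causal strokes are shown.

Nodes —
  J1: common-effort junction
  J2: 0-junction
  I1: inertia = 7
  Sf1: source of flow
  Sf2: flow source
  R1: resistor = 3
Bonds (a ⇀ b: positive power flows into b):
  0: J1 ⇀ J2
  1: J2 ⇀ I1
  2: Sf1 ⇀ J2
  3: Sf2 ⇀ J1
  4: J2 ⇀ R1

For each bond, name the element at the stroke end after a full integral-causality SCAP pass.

β0 →J1
β1 →I1
β2 →Sf1
β3 →Sf2
β4 →J2

b2 stroke→Sf1  (Sf1 fixes flow; stroke at Sf1)
b3 stroke→Sf2  (source Sf2 imposes f)
b0 stroke→J1  (only one effort-in slot at J1)
b1 stroke→I1  (I1 outputs flow p/I1)
b4 stroke→J2  (only one effort-in slot at J2)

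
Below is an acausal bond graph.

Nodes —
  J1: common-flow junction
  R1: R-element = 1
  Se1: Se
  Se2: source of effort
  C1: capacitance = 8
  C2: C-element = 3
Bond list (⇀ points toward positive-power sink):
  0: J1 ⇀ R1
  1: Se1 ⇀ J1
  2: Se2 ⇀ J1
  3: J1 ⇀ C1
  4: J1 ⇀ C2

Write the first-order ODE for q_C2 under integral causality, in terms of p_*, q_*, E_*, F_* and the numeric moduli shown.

b1 |J1  (Se1: effort source, stroke at far end)
b2 |J1  (source Se2 imposes e)
b3 |J1  (C1 integral (e out))
b4 |J1  (C2 outputs effort q/C2)
b0 |R1  (closing 1-jn rule on J1)

dq_C2/dt = E_Se1 + E_Se2 - q_C1/8 - q_C2/3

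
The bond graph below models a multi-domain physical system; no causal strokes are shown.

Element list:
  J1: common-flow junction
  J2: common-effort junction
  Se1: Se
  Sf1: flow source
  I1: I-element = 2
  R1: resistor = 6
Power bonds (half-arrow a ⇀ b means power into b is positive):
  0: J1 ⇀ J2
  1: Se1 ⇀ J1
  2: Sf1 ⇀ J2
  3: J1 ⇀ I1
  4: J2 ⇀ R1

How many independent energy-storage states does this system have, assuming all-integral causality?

#1 |J1  (Se1: effort source, stroke at far end)
#2 |Sf1  (Sf1 fixes flow; stroke at Sf1)
#3 |I1  (prefer integral on I1)
#0 |J1  (1-jn J1 has f-setter on 3)
#4 |J2  (only one effort-in slot at J2)

1  (I1 all integral)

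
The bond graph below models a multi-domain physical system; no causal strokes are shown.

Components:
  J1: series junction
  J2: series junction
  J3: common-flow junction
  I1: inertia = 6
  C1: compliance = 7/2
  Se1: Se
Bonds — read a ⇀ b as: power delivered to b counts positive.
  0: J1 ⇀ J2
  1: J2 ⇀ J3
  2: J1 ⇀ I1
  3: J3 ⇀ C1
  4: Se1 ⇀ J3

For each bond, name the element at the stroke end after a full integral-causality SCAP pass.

bond 4 |J3  (source Se1 imposes e)
bond 2 |I1  (I1 integral (f out))
bond 0 |J1  (J1 flow already set via bond 2)
bond 1 |J2  (common-f at J2 fixed by 0)
bond 3 |J3  (J3 flow already set via bond 1)

#0 stroke→J1
#1 stroke→J2
#2 stroke→I1
#3 stroke→J3
#4 stroke→J3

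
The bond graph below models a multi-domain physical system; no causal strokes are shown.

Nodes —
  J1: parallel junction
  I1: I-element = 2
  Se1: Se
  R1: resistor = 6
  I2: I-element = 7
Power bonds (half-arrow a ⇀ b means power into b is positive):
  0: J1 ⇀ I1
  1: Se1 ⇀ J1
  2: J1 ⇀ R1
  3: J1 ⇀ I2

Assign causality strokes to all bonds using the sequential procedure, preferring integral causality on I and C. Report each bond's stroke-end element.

#0 stroke at I1
#1 stroke at J1
#2 stroke at R1
#3 stroke at I2

b1 stroke→J1  (Se1 (Se) sets effort on bond)
b0 stroke→I1  (J1 effort already set via bond 1)
b2 stroke→R1  (J1 effort already set via bond 1)
b3 stroke→I2  (0-jn J1 has e-setter on 1)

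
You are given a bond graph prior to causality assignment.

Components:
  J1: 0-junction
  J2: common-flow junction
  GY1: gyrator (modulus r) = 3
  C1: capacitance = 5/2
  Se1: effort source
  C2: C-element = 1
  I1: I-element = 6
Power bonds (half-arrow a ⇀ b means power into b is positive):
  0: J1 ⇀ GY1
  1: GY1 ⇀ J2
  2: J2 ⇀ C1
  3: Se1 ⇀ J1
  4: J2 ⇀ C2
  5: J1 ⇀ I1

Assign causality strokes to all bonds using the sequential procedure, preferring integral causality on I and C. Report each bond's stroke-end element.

bond 3 stroke at J1  (Se1 (Se) sets effort on bond)
bond 0 stroke at GY1  (J1 effort already set via bond 3)
bond 5 stroke at I1  (J1: bond 3 brought effort, rest push out)
bond 1 stroke at GY1  (GY1: gyrator matches bond 0)
bond 2 stroke at J2  (J2: bond 1 brought flow, rest push out)
bond 4 stroke at J2  (1-jn J2 has f-setter on 1)

b0 →GY1
b1 →GY1
b2 →J2
b3 →J1
b4 →J2
b5 →I1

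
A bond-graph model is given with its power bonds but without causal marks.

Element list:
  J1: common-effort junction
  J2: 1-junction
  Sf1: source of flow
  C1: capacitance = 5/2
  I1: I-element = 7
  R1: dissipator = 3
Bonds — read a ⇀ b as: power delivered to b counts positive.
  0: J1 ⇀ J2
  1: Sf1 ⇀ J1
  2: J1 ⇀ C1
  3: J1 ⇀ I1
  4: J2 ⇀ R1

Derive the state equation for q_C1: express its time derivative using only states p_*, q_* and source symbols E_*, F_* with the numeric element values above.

bond 1 →Sf1  (source Sf1 imposes f)
bond 2 →J1  (C1: C, integral causality)
bond 0 →J2  (common-e at J1 fixed by 2)
bond 3 →I1  (0-jn J1 has e-setter on 2)
bond 4 →R1  (closing 1-jn rule on J2)

dq_C1/dt = F_Sf1 - p_I1/7 - 2*q_C1/15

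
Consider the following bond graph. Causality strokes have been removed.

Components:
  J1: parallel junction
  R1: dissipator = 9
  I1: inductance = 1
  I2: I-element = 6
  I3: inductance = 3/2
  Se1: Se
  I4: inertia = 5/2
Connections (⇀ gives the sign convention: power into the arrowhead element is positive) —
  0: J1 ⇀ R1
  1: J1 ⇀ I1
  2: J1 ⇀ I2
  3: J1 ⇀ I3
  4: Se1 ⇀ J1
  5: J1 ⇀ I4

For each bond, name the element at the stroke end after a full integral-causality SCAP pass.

b0 stroke→R1
b1 stroke→I1
b2 stroke→I2
b3 stroke→I3
b4 stroke→J1
b5 stroke→I4

bond 4 stroke at J1  (Se1 fixes effort; stroke away)
bond 0 stroke at R1  (J1 effort already set via bond 4)
bond 1 stroke at I1  (0-jn J1 has e-setter on 4)
bond 2 stroke at I2  (0-jn J1 has e-setter on 4)
bond 3 stroke at I3  (common-e at J1 fixed by 4)
bond 5 stroke at I4  (J1: bond 4 brought effort, rest push out)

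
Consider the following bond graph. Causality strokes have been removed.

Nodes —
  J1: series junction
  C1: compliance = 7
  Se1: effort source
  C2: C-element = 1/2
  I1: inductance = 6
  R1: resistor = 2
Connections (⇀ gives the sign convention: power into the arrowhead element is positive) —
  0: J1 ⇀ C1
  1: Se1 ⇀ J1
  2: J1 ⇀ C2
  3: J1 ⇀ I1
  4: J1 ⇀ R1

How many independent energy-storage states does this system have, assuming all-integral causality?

b1 stroke→J1  (Se1 (Se) sets effort on bond)
b0 stroke→J1  (C1 outputs effort q/C1)
b2 stroke→J1  (C2 outputs effort q/C2)
b3 stroke→I1  (I1 integral (f out))
b4 stroke→J1  (common-f at J1 fixed by 3)

3  (C1, C2, I1 all integral)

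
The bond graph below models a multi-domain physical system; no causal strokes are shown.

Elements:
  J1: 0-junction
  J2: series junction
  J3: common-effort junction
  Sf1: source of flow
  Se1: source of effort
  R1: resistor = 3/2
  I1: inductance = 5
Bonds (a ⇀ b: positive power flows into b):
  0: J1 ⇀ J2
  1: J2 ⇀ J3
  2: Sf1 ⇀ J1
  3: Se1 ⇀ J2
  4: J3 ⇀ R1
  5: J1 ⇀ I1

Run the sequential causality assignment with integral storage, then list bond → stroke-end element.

bond 0 stroke at J1
bond 1 stroke at J2
bond 2 stroke at Sf1
bond 3 stroke at J2
bond 4 stroke at J3
bond 5 stroke at I1

b2 stroke→Sf1  (source Sf1 imposes f)
b3 stroke→J2  (Se1 fixes effort; stroke away)
b5 stroke→I1  (prefer integral on I1)
b0 stroke→J1  (only one effort-in slot at J1)
b1 stroke→J2  (common-f at J2 fixed by 0)
b4 stroke→J3  (J3 needs exactly one e-in)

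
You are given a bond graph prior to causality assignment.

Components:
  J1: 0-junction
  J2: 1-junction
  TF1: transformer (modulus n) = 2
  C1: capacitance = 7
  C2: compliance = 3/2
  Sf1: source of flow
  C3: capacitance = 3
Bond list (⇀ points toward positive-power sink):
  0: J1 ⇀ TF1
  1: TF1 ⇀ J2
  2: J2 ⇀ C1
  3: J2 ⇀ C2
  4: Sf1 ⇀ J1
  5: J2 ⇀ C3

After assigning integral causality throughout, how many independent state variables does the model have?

bond 4 stroke→Sf1  (Sf1 (Sf) sets flow on bond)
bond 0 stroke→J1  (J1 needs exactly one e-in)
bond 1 stroke→TF1  (TF1: transformer flips bond 0)
bond 2 stroke→J2  (J2: bond 1 brought flow, rest push out)
bond 3 stroke→J2  (J2: bond 1 brought flow, rest push out)
bond 5 stroke→J2  (1-jn J2 has f-setter on 1)

3  (C1, C2, C3 all integral)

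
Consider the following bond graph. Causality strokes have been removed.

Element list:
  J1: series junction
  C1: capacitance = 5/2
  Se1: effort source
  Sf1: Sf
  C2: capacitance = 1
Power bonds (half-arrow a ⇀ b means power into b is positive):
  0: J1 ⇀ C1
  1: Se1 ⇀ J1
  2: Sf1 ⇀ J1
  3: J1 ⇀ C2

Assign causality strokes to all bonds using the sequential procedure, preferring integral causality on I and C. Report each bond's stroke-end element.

b1 stroke→J1  (Se1: effort source, stroke at far end)
b2 stroke→Sf1  (Sf1 (Sf) sets flow on bond)
b0 stroke→J1  (J1 flow already set via bond 2)
b3 stroke→J1  (common-f at J1 fixed by 2)

#0 stroke→J1
#1 stroke→J1
#2 stroke→Sf1
#3 stroke→J1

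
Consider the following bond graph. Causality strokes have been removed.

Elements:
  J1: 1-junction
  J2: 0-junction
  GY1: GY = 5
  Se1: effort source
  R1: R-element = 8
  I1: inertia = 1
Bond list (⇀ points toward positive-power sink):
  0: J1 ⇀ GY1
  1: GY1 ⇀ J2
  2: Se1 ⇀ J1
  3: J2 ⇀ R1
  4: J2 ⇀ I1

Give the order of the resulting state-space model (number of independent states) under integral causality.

1  (I1 all integral)

bond 2 stroke→J1  (Se1 fixes effort; stroke away)
bond 0 stroke→GY1  (closing 1-jn rule on J1)
bond 1 stroke→GY1  (GY1 both-in/both-out from 0)
bond 4 stroke→I1  (I1: I, integral causality)
bond 3 stroke→J2  (J2 needs exactly one e-in)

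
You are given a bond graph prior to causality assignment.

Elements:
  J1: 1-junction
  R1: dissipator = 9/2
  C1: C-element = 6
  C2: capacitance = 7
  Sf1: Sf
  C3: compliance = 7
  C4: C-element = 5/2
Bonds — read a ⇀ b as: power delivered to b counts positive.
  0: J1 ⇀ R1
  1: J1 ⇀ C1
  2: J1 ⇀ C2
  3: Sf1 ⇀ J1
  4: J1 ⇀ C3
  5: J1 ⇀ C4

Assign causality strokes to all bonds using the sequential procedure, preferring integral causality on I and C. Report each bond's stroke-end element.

bond 0 stroke at J1
bond 1 stroke at J1
bond 2 stroke at J1
bond 3 stroke at Sf1
bond 4 stroke at J1
bond 5 stroke at J1

β3 |Sf1  (Sf1: flow source, stroke at near end)
β0 |J1  (J1: bond 3 brought flow, rest push out)
β1 |J1  (common-f at J1 fixed by 3)
β2 |J1  (common-f at J1 fixed by 3)
β4 |J1  (J1 flow already set via bond 3)
β5 |J1  (J1 flow already set via bond 3)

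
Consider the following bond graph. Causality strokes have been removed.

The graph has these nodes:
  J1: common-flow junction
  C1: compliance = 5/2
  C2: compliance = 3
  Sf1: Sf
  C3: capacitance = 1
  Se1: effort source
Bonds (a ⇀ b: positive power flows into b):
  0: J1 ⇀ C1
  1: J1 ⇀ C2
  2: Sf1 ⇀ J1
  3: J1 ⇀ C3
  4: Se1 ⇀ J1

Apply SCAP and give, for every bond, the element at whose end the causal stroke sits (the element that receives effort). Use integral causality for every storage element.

b0 |J1
b1 |J1
b2 |Sf1
b3 |J1
b4 |J1

β2 stroke→Sf1  (Sf1 fixes flow; stroke at Sf1)
β4 stroke→J1  (source Se1 imposes e)
β0 stroke→J1  (common-f at J1 fixed by 2)
β1 stroke→J1  (1-jn J1 has f-setter on 2)
β3 stroke→J1  (1-jn J1 has f-setter on 2)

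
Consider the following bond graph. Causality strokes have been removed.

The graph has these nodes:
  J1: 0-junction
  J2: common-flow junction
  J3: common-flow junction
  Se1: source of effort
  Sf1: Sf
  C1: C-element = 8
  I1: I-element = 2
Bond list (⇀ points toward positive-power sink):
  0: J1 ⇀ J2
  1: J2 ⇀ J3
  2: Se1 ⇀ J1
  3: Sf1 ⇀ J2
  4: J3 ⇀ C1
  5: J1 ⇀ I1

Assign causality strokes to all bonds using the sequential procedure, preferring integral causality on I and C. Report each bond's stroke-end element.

β2 stroke→J1  (Se1 (Se) sets effort on bond)
β3 stroke→Sf1  (source Sf1 imposes f)
β0 stroke→J2  (0-jn J1 has e-setter on 2)
β5 stroke→I1  (common-e at J1 fixed by 2)
β1 stroke→J2  (J2: bond 3 brought flow, rest push out)
β4 stroke→J3  (1-jn J3 has f-setter on 1)

β0 stroke→J2
β1 stroke→J2
β2 stroke→J1
β3 stroke→Sf1
β4 stroke→J3
β5 stroke→I1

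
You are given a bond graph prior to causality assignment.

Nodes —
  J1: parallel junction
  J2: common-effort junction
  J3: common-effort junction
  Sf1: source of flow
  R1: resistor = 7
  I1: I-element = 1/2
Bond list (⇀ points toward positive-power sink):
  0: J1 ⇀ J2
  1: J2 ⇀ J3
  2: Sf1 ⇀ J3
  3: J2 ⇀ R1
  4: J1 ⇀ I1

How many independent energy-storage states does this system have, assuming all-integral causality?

1  (I1 all integral)

b2 stroke at Sf1  (Sf1 (Sf) sets flow on bond)
b1 stroke at J3  (J3: last free bond brings effort in)
b4 stroke at I1  (I1 outputs flow p/I1)
b0 stroke at J1  (J1 needs exactly one e-in)
b3 stroke at J2  (only one effort-in slot at J2)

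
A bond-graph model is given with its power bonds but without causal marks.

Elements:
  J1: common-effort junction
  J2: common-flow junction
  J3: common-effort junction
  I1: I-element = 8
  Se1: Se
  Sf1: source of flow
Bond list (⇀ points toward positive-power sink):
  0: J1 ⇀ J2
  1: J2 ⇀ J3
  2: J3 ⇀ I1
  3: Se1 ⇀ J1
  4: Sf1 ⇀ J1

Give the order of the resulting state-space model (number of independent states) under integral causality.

1  (I1 all integral)

#3 |J1  (Se1: effort source, stroke at far end)
#4 |Sf1  (Sf1: flow source, stroke at near end)
#0 |J2  (J1 effort already set via bond 3)
#1 |J3  (J2: last free bond brings flow in)
#2 |I1  (common-e at J3 fixed by 1)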